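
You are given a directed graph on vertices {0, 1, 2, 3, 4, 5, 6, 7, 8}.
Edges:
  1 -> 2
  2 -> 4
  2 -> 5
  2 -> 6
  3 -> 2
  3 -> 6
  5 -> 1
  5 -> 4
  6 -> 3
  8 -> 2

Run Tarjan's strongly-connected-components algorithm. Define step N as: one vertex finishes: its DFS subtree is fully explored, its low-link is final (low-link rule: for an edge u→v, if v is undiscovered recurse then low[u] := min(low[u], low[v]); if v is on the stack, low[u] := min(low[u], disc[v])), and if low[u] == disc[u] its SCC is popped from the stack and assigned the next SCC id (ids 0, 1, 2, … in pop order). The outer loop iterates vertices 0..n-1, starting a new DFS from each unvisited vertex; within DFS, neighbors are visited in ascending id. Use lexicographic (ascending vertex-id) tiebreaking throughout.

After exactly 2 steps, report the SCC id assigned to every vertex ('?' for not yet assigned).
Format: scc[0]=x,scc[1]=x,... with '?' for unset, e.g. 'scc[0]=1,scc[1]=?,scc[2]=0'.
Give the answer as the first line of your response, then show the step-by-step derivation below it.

scc[0]=0,scc[1]=?,scc[2]=?,scc[3]=?,scc[4]=1,scc[5]=?,scc[6]=?,scc[7]=?,scc[8]=?

step 1: low=(low[0]=0,low[1]=?,low[2]=?,low[3]=?,low[4]=?,low[5]=?,low[6]=?,low[7]=?,low[8]=?); scc=(scc[0]=0,scc[1]=?,scc[2]=?,scc[3]=?,scc[4]=?,scc[5]=?,scc[6]=?,scc[7]=?,scc[8]=?)
step 2: low=(low[0]=0,low[1]=1,low[2]=2,low[3]=?,low[4]=3,low[5]=?,low[6]=?,low[7]=?,low[8]=?); scc=(scc[0]=0,scc[1]=?,scc[2]=?,scc[3]=?,scc[4]=1,scc[5]=?,scc[6]=?,scc[7]=?,scc[8]=?)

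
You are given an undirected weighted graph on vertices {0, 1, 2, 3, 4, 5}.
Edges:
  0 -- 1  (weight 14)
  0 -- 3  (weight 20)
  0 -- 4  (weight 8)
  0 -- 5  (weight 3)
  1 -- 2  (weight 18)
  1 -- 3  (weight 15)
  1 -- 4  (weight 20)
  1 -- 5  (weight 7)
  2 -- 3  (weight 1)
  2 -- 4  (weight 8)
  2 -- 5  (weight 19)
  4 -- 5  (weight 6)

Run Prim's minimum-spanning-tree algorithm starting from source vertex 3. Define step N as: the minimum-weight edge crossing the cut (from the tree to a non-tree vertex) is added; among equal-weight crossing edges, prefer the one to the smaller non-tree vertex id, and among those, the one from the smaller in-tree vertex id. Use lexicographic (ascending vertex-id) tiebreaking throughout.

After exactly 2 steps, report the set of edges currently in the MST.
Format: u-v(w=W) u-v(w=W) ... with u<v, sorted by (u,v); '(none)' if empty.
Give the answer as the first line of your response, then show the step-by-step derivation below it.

2-3(w=1) 2-4(w=8)

step 1: add edge 2-3 (w=1); MST = {2-3(w=1)}
step 2: add edge 2-4 (w=8); MST = {2-3(w=1) 2-4(w=8)}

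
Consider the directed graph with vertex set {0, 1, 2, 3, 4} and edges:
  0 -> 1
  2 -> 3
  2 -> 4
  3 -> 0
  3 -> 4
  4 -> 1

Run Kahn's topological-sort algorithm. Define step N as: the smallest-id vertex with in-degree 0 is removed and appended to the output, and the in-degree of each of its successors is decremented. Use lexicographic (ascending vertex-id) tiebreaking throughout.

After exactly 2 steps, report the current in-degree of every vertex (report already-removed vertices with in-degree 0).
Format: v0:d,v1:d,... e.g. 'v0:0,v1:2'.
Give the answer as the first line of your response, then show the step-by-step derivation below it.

v0:0,v1:2,v2:0,v3:0,v4:0

step 1: output 2; order=[2]; indeg=(1,2,0,0,1)
step 2: output 3; order=[2,3]; indeg=(0,2,0,0,0)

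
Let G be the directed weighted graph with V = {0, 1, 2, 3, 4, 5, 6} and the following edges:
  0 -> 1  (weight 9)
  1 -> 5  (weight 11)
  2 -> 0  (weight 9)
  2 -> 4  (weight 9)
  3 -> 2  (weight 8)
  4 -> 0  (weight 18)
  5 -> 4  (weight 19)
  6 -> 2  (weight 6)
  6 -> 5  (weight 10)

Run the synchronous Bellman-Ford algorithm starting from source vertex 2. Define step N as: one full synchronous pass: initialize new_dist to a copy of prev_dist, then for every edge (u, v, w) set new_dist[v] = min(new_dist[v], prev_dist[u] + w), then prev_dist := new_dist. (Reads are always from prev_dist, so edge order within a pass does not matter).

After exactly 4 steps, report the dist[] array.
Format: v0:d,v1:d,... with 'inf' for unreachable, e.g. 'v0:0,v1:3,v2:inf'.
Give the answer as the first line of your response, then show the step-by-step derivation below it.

v0:9,v1:18,v2:0,v3:inf,v4:9,v5:29,v6:inf

step 1: dist = v0:9,v1:inf,v2:0,v3:inf,v4:9,v5:inf,v6:inf
step 2: dist = v0:9,v1:18,v2:0,v3:inf,v4:9,v5:inf,v6:inf
step 3: dist = v0:9,v1:18,v2:0,v3:inf,v4:9,v5:29,v6:inf
step 4: dist = v0:9,v1:18,v2:0,v3:inf,v4:9,v5:29,v6:inf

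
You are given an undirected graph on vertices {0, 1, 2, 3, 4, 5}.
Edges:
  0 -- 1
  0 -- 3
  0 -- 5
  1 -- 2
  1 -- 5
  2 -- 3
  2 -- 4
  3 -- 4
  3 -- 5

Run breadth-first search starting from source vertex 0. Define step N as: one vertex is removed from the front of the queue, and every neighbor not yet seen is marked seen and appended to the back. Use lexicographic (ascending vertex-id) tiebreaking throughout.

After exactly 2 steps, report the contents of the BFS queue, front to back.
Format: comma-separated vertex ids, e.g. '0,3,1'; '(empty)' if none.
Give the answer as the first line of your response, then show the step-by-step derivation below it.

3,5,2

step 1: dequeue 0; queue=[1,3,5]; order=0
step 2: dequeue 1; queue=[3,5,2]; order=0,1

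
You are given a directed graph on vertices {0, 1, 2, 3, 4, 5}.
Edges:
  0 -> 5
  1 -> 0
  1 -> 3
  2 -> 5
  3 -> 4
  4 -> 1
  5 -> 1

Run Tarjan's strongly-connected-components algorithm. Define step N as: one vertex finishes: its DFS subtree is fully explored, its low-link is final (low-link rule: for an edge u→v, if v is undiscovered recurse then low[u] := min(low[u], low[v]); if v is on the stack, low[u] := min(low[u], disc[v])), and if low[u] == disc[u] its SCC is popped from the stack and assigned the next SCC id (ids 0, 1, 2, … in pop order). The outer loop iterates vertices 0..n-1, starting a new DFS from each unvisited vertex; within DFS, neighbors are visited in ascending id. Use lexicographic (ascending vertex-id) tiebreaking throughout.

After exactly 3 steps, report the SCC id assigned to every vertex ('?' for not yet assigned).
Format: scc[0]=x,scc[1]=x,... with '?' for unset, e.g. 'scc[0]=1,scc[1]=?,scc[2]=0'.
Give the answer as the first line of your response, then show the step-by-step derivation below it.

scc[0]=?,scc[1]=?,scc[2]=?,scc[3]=?,scc[4]=?,scc[5]=?

step 1: low=(low[0]=0,low[1]=0,low[2]=?,low[3]=3,low[4]=2,low[5]=1); scc=(scc[0]=?,scc[1]=?,scc[2]=?,scc[3]=?,scc[4]=?,scc[5]=?)
step 2: low=(low[0]=0,low[1]=0,low[2]=?,low[3]=2,low[4]=2,low[5]=1); scc=(scc[0]=?,scc[1]=?,scc[2]=?,scc[3]=?,scc[4]=?,scc[5]=?)
step 3: low=(low[0]=0,low[1]=0,low[2]=?,low[3]=2,low[4]=2,low[5]=1); scc=(scc[0]=?,scc[1]=?,scc[2]=?,scc[3]=?,scc[4]=?,scc[5]=?)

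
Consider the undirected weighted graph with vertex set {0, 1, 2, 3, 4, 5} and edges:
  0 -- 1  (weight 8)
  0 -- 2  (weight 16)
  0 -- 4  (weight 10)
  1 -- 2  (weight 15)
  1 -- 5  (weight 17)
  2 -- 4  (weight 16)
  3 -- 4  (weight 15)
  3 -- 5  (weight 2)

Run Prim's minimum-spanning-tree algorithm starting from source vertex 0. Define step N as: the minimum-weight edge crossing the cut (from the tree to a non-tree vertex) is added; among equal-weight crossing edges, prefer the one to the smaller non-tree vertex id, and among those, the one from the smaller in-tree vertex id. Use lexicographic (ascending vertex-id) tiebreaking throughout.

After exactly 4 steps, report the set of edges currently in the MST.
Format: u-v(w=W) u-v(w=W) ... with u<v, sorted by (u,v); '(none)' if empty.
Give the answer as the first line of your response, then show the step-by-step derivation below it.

0-1(w=8) 0-4(w=10) 1-2(w=15) 3-4(w=15)

step 1: add edge 0-1 (w=8); MST = {0-1(w=8)}
step 2: add edge 0-4 (w=10); MST = {0-1(w=8) 0-4(w=10)}
step 3: add edge 1-2 (w=15); MST = {0-1(w=8) 0-4(w=10) 1-2(w=15)}
step 4: add edge 3-4 (w=15); MST = {0-1(w=8) 0-4(w=10) 1-2(w=15) 3-4(w=15)}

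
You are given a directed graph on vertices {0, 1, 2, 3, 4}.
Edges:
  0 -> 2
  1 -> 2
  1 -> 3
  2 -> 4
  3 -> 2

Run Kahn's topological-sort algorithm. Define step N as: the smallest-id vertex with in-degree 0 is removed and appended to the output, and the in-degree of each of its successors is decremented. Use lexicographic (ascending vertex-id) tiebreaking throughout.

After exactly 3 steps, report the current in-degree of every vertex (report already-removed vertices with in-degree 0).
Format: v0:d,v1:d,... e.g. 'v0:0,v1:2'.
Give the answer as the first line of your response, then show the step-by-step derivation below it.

v0:0,v1:0,v2:0,v3:0,v4:1

step 1: output 0; order=[0]; indeg=(0,0,2,1,1)
step 2: output 1; order=[0,1]; indeg=(0,0,1,0,1)
step 3: output 3; order=[0,1,3]; indeg=(0,0,0,0,1)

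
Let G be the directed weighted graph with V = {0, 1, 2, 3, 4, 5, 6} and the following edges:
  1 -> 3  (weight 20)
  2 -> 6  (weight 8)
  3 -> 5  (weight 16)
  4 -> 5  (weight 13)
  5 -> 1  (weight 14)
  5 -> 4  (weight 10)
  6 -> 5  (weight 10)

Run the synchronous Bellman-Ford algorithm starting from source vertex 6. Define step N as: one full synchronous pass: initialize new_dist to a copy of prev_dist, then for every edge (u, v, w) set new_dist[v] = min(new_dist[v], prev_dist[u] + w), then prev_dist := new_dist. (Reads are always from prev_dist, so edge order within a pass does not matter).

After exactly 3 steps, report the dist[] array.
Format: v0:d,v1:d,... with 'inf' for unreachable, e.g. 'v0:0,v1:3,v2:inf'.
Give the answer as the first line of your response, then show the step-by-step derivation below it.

v0:inf,v1:24,v2:inf,v3:44,v4:20,v5:10,v6:0

step 1: dist = v0:inf,v1:inf,v2:inf,v3:inf,v4:inf,v5:10,v6:0
step 2: dist = v0:inf,v1:24,v2:inf,v3:inf,v4:20,v5:10,v6:0
step 3: dist = v0:inf,v1:24,v2:inf,v3:44,v4:20,v5:10,v6:0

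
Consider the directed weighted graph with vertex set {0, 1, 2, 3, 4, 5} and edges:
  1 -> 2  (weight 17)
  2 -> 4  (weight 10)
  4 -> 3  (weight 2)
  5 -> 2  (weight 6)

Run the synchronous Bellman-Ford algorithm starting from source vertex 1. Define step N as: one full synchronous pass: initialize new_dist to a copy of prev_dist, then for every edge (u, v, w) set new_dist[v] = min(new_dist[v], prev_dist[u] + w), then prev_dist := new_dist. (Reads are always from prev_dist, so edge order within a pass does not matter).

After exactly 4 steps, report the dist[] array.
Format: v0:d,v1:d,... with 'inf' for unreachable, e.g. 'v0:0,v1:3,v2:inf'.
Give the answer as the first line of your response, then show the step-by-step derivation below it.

v0:inf,v1:0,v2:17,v3:29,v4:27,v5:inf

step 1: dist = v0:inf,v1:0,v2:17,v3:inf,v4:inf,v5:inf
step 2: dist = v0:inf,v1:0,v2:17,v3:inf,v4:27,v5:inf
step 3: dist = v0:inf,v1:0,v2:17,v3:29,v4:27,v5:inf
step 4: dist = v0:inf,v1:0,v2:17,v3:29,v4:27,v5:inf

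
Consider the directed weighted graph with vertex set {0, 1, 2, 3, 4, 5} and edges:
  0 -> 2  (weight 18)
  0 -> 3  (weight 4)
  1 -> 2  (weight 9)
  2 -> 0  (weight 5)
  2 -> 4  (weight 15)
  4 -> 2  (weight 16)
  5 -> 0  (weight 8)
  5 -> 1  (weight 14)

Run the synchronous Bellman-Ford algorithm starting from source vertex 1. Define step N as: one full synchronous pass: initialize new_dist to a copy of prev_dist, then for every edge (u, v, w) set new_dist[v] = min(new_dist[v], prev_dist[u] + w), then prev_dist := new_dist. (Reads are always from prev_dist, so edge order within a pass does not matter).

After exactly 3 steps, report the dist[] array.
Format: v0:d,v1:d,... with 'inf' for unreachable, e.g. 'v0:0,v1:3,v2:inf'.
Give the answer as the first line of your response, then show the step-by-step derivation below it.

v0:14,v1:0,v2:9,v3:18,v4:24,v5:inf

step 1: dist = v0:inf,v1:0,v2:9,v3:inf,v4:inf,v5:inf
step 2: dist = v0:14,v1:0,v2:9,v3:inf,v4:24,v5:inf
step 3: dist = v0:14,v1:0,v2:9,v3:18,v4:24,v5:inf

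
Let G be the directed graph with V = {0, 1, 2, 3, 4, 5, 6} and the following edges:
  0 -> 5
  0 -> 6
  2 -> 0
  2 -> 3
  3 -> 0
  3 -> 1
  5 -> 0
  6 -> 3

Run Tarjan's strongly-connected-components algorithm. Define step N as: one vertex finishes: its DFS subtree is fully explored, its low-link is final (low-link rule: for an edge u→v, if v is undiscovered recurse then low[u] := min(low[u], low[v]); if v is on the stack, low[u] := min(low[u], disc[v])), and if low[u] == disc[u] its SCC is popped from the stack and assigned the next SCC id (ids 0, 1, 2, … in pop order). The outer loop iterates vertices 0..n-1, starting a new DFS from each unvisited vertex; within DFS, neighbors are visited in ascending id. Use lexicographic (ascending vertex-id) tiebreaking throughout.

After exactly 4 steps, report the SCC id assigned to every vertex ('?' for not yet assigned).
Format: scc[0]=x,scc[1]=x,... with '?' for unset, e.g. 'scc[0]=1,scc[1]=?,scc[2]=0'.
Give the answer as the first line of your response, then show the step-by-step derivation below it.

scc[0]=?,scc[1]=0,scc[2]=?,scc[3]=?,scc[4]=?,scc[5]=?,scc[6]=?

step 1: low=(low[0]=0,low[1]=?,low[2]=?,low[3]=?,low[4]=?,low[5]=0,low[6]=?); scc=(scc[0]=?,scc[1]=?,scc[2]=?,scc[3]=?,scc[4]=?,scc[5]=?,scc[6]=?)
step 2: low=(low[0]=0,low[1]=4,low[2]=?,low[3]=0,low[4]=?,low[5]=0,low[6]=2); scc=(scc[0]=?,scc[1]=0,scc[2]=?,scc[3]=?,scc[4]=?,scc[5]=?,scc[6]=?)
step 3: low=(low[0]=0,low[1]=4,low[2]=?,low[3]=0,low[4]=?,low[5]=0,low[6]=2); scc=(scc[0]=?,scc[1]=0,scc[2]=?,scc[3]=?,scc[4]=?,scc[5]=?,scc[6]=?)
step 4: low=(low[0]=0,low[1]=4,low[2]=?,low[3]=0,low[4]=?,low[5]=0,low[6]=0); scc=(scc[0]=?,scc[1]=0,scc[2]=?,scc[3]=?,scc[4]=?,scc[5]=?,scc[6]=?)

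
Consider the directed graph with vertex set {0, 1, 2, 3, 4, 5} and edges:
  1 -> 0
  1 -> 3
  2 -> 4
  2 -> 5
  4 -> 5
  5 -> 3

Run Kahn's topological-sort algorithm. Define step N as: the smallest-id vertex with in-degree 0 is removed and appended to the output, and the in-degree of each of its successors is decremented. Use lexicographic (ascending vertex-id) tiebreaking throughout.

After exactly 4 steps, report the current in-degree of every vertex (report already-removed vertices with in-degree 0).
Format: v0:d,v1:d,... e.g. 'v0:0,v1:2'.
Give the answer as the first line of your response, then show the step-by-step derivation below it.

v0:0,v1:0,v2:0,v3:1,v4:0,v5:0

step 1: output 1; order=[1]; indeg=(0,0,0,1,1,2)
step 2: output 0; order=[1,0]; indeg=(0,0,0,1,1,2)
step 3: output 2; order=[1,0,2]; indeg=(0,0,0,1,0,1)
step 4: output 4; order=[1,0,2,4]; indeg=(0,0,0,1,0,0)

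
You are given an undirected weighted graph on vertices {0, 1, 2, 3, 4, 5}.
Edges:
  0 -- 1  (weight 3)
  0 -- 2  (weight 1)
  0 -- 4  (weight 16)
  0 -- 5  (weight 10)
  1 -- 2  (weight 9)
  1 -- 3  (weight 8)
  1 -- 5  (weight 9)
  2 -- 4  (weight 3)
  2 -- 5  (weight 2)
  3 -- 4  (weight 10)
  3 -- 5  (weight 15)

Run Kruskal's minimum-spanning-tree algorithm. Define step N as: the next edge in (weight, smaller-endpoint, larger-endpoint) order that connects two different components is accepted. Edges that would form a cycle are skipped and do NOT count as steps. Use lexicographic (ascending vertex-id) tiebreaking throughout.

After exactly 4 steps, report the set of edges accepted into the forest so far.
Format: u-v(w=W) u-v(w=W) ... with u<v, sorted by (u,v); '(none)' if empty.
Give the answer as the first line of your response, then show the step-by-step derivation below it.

0-1(w=3) 0-2(w=1) 2-4(w=3) 2-5(w=2)

step 1: add edge 0-2 (w=1); MST = {0-2(w=1)}
step 2: add edge 2-5 (w=2); MST = {0-2(w=1) 2-5(w=2)}
step 3: add edge 0-1 (w=3); MST = {0-1(w=3) 0-2(w=1) 2-5(w=2)}
step 4: add edge 2-4 (w=3); MST = {0-1(w=3) 0-2(w=1) 2-4(w=3) 2-5(w=2)}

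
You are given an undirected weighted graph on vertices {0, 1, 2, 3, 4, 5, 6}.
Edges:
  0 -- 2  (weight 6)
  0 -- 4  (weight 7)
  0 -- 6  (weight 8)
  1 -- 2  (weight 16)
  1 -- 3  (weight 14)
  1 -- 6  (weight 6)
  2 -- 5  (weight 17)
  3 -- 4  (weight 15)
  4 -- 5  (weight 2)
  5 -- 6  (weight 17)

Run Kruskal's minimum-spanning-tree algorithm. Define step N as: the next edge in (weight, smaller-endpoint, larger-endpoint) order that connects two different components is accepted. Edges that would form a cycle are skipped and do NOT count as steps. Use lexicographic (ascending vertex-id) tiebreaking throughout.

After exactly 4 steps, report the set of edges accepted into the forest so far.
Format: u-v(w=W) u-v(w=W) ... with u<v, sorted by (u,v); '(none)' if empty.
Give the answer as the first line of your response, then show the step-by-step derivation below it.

0-2(w=6) 0-4(w=7) 1-6(w=6) 4-5(w=2)

step 1: add edge 4-5 (w=2); MST = {4-5(w=2)}
step 2: add edge 0-2 (w=6); MST = {0-2(w=6) 4-5(w=2)}
step 3: add edge 1-6 (w=6); MST = {0-2(w=6) 1-6(w=6) 4-5(w=2)}
step 4: add edge 0-4 (w=7); MST = {0-2(w=6) 0-4(w=7) 1-6(w=6) 4-5(w=2)}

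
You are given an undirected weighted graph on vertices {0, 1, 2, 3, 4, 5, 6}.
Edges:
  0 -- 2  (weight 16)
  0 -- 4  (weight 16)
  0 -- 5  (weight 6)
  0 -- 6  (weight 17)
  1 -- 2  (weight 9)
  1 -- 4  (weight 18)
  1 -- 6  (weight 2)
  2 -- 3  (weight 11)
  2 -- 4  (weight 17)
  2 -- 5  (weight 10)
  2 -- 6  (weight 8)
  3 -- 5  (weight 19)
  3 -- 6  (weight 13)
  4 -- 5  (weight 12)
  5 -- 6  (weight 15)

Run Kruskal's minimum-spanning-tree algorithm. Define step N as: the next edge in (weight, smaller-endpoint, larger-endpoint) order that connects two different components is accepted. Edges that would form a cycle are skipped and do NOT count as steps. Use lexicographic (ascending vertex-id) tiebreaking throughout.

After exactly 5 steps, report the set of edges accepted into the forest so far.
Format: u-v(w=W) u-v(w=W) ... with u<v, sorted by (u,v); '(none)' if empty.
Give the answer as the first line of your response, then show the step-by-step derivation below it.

0-5(w=6) 1-6(w=2) 2-3(w=11) 2-5(w=10) 2-6(w=8)

step 1: add edge 1-6 (w=2); MST = {1-6(w=2)}
step 2: add edge 0-5 (w=6); MST = {0-5(w=6) 1-6(w=2)}
step 3: add edge 2-6 (w=8); MST = {0-5(w=6) 1-6(w=2) 2-6(w=8)}
step 4: add edge 2-5 (w=10); MST = {0-5(w=6) 1-6(w=2) 2-5(w=10) 2-6(w=8)}
step 5: add edge 2-3 (w=11); MST = {0-5(w=6) 1-6(w=2) 2-3(w=11) 2-5(w=10) 2-6(w=8)}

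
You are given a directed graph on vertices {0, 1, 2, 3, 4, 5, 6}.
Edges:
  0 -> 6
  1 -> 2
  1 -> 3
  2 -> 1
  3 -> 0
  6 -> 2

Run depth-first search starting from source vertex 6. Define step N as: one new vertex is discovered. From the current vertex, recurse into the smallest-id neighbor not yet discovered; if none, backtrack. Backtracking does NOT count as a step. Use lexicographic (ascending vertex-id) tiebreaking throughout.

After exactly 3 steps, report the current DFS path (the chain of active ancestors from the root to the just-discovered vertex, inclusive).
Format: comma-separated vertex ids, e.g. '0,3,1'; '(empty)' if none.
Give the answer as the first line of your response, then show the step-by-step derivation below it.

6,2,1

step 1: discover 6; path=6; order=6
step 2: discover 2; path=6>2; order=6,2
step 3: discover 1; path=6>2>1; order=6,2,1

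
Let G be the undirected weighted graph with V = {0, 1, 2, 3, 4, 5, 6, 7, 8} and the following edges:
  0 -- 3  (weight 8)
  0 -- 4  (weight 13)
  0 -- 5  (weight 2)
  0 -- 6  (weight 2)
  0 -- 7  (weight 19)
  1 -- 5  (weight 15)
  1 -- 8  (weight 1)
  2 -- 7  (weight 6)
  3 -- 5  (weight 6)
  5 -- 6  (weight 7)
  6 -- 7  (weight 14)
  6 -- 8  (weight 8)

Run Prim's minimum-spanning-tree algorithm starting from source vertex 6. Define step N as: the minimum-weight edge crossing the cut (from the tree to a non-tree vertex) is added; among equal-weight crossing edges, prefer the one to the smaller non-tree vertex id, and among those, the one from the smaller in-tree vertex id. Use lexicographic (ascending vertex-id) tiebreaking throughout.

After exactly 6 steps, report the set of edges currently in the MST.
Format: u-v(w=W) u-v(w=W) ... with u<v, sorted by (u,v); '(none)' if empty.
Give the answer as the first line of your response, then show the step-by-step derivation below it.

0-4(w=13) 0-5(w=2) 0-6(w=2) 1-8(w=1) 3-5(w=6) 6-8(w=8)

step 1: add edge 0-6 (w=2); MST = {0-6(w=2)}
step 2: add edge 0-5 (w=2); MST = {0-5(w=2) 0-6(w=2)}
step 3: add edge 3-5 (w=6); MST = {0-5(w=2) 0-6(w=2) 3-5(w=6)}
step 4: add edge 6-8 (w=8); MST = {0-5(w=2) 0-6(w=2) 3-5(w=6) 6-8(w=8)}
step 5: add edge 1-8 (w=1); MST = {0-5(w=2) 0-6(w=2) 1-8(w=1) 3-5(w=6) 6-8(w=8)}
step 6: add edge 0-4 (w=13); MST = {0-4(w=13) 0-5(w=2) 0-6(w=2) 1-8(w=1) 3-5(w=6) 6-8(w=8)}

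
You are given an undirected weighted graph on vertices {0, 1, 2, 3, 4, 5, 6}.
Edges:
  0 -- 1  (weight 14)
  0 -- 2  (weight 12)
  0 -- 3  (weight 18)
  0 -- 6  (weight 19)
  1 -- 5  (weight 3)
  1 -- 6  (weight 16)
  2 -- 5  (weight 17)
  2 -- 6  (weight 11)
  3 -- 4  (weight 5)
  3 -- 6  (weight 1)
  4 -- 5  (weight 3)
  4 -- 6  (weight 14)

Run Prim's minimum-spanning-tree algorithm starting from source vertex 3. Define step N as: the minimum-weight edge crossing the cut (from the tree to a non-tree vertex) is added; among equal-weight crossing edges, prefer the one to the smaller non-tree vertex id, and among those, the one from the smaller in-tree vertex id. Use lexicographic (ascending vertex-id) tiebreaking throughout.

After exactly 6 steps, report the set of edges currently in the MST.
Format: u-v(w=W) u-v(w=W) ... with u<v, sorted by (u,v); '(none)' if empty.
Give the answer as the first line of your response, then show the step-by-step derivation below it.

0-2(w=12) 1-5(w=3) 2-6(w=11) 3-4(w=5) 3-6(w=1) 4-5(w=3)

step 1: add edge 3-6 (w=1); MST = {3-6(w=1)}
step 2: add edge 3-4 (w=5); MST = {3-4(w=5) 3-6(w=1)}
step 3: add edge 4-5 (w=3); MST = {3-4(w=5) 3-6(w=1) 4-5(w=3)}
step 4: add edge 1-5 (w=3); MST = {1-5(w=3) 3-4(w=5) 3-6(w=1) 4-5(w=3)}
step 5: add edge 2-6 (w=11); MST = {1-5(w=3) 2-6(w=11) 3-4(w=5) 3-6(w=1) 4-5(w=3)}
step 6: add edge 0-2 (w=12); MST = {0-2(w=12) 1-5(w=3) 2-6(w=11) 3-4(w=5) 3-6(w=1) 4-5(w=3)}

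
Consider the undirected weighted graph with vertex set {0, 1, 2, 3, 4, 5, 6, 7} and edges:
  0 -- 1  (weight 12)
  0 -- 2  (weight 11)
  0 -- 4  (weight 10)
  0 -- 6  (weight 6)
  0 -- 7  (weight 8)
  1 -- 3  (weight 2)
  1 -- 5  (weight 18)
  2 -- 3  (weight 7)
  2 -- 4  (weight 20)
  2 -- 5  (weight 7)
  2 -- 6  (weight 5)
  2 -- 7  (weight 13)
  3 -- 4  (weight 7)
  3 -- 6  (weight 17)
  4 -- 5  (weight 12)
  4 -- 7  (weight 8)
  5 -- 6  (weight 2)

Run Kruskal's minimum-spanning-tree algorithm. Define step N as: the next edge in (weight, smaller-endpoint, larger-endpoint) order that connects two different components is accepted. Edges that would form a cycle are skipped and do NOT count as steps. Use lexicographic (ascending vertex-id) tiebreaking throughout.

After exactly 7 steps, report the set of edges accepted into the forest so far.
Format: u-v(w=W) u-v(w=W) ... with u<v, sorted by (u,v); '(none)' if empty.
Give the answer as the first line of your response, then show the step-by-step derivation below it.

0-6(w=6) 0-7(w=8) 1-3(w=2) 2-3(w=7) 2-6(w=5) 3-4(w=7) 5-6(w=2)

step 1: add edge 1-3 (w=2); MST = {1-3(w=2)}
step 2: add edge 5-6 (w=2); MST = {1-3(w=2) 5-6(w=2)}
step 3: add edge 2-6 (w=5); MST = {1-3(w=2) 2-6(w=5) 5-6(w=2)}
step 4: add edge 0-6 (w=6); MST = {0-6(w=6) 1-3(w=2) 2-6(w=5) 5-6(w=2)}
step 5: add edge 2-3 (w=7); MST = {0-6(w=6) 1-3(w=2) 2-3(w=7) 2-6(w=5) 5-6(w=2)}
step 6: add edge 3-4 (w=7); MST = {0-6(w=6) 1-3(w=2) 2-3(w=7) 2-6(w=5) 3-4(w=7) 5-6(w=2)}
step 7: add edge 0-7 (w=8); MST = {0-6(w=6) 0-7(w=8) 1-3(w=2) 2-3(w=7) 2-6(w=5) 3-4(w=7) 5-6(w=2)}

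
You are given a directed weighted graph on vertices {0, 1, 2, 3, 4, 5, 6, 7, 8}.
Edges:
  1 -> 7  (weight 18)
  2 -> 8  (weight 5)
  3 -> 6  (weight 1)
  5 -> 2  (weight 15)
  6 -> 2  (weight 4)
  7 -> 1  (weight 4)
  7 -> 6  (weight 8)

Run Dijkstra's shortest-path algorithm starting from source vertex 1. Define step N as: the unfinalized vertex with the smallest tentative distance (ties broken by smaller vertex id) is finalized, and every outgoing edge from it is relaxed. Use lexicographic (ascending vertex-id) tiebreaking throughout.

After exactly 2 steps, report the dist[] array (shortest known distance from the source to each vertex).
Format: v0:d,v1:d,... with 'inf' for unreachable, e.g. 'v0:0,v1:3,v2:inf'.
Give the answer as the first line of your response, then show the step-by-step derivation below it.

v0:inf,v1:0,v2:inf,v3:inf,v4:inf,v5:inf,v6:26,v7:18,v8:inf

step 1: dist = v0:inf,v1:0,v2:inf,v3:inf,v4:inf,v5:inf,v6:inf,v7:18,v8:inf
step 2: dist = v0:inf,v1:0,v2:inf,v3:inf,v4:inf,v5:inf,v6:26,v7:18,v8:inf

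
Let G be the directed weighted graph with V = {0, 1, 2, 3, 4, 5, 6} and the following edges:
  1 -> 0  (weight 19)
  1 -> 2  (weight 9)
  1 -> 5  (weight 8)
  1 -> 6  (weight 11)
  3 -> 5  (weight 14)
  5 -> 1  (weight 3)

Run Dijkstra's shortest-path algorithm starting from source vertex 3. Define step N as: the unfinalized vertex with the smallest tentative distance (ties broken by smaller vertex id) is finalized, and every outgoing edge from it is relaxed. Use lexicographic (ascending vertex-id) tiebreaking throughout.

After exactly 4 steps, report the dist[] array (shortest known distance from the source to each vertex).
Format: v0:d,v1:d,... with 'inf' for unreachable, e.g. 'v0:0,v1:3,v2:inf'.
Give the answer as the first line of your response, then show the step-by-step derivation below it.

v0:36,v1:17,v2:26,v3:0,v4:inf,v5:14,v6:28

step 1: dist = v0:inf,v1:inf,v2:inf,v3:0,v4:inf,v5:14,v6:inf
step 2: dist = v0:inf,v1:17,v2:inf,v3:0,v4:inf,v5:14,v6:inf
step 3: dist = v0:36,v1:17,v2:26,v3:0,v4:inf,v5:14,v6:28
step 4: dist = v0:36,v1:17,v2:26,v3:0,v4:inf,v5:14,v6:28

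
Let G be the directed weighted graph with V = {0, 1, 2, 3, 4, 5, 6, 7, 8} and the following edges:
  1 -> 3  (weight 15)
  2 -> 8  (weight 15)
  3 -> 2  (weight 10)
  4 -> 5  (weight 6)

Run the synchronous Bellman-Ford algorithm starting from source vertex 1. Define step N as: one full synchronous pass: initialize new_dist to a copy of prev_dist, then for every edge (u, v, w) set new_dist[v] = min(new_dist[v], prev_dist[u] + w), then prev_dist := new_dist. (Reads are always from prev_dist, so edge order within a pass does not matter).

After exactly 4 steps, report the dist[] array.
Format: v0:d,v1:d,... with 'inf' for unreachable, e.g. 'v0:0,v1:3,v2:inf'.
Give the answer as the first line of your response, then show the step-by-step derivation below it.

v0:inf,v1:0,v2:25,v3:15,v4:inf,v5:inf,v6:inf,v7:inf,v8:40

step 1: dist = v0:inf,v1:0,v2:inf,v3:15,v4:inf,v5:inf,v6:inf,v7:inf,v8:inf
step 2: dist = v0:inf,v1:0,v2:25,v3:15,v4:inf,v5:inf,v6:inf,v7:inf,v8:inf
step 3: dist = v0:inf,v1:0,v2:25,v3:15,v4:inf,v5:inf,v6:inf,v7:inf,v8:40
step 4: dist = v0:inf,v1:0,v2:25,v3:15,v4:inf,v5:inf,v6:inf,v7:inf,v8:40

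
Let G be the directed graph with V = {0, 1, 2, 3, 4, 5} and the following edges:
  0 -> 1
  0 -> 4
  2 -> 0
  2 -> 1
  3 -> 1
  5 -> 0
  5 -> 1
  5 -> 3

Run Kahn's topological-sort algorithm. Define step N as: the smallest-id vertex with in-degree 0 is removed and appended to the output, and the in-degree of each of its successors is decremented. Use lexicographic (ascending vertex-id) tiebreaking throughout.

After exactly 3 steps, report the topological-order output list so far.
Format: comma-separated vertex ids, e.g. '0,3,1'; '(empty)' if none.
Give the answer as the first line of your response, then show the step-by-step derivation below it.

2,5,0

step 1: output 2; order=[2]; indeg=(1,3,0,1,1,0)
step 2: output 5; order=[2,5]; indeg=(0,2,0,0,1,0)
step 3: output 0; order=[2,5,0]; indeg=(0,1,0,0,0,0)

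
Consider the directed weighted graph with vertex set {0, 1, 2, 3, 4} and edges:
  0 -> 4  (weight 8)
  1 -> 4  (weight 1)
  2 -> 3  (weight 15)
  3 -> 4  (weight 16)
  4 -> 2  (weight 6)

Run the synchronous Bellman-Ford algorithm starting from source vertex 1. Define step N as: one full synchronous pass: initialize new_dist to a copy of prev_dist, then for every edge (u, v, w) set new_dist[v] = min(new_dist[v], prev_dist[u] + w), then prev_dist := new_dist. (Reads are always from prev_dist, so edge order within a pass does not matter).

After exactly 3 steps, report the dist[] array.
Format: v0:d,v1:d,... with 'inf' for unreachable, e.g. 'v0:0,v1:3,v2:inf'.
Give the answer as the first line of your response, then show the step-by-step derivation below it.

v0:inf,v1:0,v2:7,v3:22,v4:1

step 1: dist = v0:inf,v1:0,v2:inf,v3:inf,v4:1
step 2: dist = v0:inf,v1:0,v2:7,v3:inf,v4:1
step 3: dist = v0:inf,v1:0,v2:7,v3:22,v4:1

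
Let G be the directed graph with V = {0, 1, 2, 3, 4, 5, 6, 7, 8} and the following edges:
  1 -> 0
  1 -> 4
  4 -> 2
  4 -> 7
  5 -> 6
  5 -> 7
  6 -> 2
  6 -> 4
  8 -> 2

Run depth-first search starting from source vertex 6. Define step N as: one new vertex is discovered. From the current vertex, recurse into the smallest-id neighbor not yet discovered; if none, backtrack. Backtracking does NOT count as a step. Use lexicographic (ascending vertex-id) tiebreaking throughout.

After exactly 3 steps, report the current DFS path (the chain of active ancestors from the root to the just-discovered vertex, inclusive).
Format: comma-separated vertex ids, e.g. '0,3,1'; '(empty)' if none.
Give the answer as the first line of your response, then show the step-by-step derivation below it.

6,4

step 1: discover 6; path=6; order=6
step 2: discover 2; path=6>2; order=6,2
step 3: discover 4; path=6>4; order=6,2,4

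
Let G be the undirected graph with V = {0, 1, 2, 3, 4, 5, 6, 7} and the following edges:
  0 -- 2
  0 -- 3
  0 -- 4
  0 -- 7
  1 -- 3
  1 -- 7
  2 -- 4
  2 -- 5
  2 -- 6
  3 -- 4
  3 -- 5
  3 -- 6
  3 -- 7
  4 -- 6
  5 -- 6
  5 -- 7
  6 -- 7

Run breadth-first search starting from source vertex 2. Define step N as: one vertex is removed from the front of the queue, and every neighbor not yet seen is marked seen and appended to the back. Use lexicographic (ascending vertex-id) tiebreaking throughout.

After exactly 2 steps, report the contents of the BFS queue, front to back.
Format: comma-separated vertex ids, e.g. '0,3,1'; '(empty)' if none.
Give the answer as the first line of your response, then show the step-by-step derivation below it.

4,5,6,3,7

step 1: dequeue 2; queue=[0,4,5,6]; order=2
step 2: dequeue 0; queue=[4,5,6,3,7]; order=2,0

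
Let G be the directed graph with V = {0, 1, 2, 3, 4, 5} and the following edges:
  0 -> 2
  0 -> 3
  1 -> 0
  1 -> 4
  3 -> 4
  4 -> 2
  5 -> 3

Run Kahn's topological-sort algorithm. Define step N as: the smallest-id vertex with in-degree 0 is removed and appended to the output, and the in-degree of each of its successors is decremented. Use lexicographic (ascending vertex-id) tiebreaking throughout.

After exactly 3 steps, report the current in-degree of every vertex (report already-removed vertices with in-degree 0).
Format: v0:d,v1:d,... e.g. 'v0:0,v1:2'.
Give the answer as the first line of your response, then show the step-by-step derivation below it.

v0:0,v1:0,v2:1,v3:0,v4:1,v5:0

step 1: output 1; order=[1]; indeg=(0,0,2,2,1,0)
step 2: output 0; order=[1,0]; indeg=(0,0,1,1,1,0)
step 3: output 5; order=[1,0,5]; indeg=(0,0,1,0,1,0)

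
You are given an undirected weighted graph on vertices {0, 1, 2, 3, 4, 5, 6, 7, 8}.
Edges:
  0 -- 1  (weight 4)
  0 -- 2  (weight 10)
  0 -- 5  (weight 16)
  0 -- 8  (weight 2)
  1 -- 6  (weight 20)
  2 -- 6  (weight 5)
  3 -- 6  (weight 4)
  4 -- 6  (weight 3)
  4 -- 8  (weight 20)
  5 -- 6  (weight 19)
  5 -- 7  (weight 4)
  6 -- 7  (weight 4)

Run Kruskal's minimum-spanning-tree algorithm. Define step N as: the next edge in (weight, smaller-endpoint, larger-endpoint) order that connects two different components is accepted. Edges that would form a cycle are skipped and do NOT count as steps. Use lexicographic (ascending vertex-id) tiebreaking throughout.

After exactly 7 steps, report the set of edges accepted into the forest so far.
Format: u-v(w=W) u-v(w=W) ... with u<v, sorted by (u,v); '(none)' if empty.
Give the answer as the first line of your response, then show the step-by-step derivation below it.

0-1(w=4) 0-8(w=2) 2-6(w=5) 3-6(w=4) 4-6(w=3) 5-7(w=4) 6-7(w=4)

step 1: add edge 0-8 (w=2); MST = {0-8(w=2)}
step 2: add edge 4-6 (w=3); MST = {0-8(w=2) 4-6(w=3)}
step 3: add edge 0-1 (w=4); MST = {0-1(w=4) 0-8(w=2) 4-6(w=3)}
step 4: add edge 3-6 (w=4); MST = {0-1(w=4) 0-8(w=2) 3-6(w=4) 4-6(w=3)}
step 5: add edge 5-7 (w=4); MST = {0-1(w=4) 0-8(w=2) 3-6(w=4) 4-6(w=3) 5-7(w=4)}
step 6: add edge 6-7 (w=4); MST = {0-1(w=4) 0-8(w=2) 3-6(w=4) 4-6(w=3) 5-7(w=4) 6-7(w=4)}
step 7: add edge 2-6 (w=5); MST = {0-1(w=4) 0-8(w=2) 2-6(w=5) 3-6(w=4) 4-6(w=3) 5-7(w=4) 6-7(w=4)}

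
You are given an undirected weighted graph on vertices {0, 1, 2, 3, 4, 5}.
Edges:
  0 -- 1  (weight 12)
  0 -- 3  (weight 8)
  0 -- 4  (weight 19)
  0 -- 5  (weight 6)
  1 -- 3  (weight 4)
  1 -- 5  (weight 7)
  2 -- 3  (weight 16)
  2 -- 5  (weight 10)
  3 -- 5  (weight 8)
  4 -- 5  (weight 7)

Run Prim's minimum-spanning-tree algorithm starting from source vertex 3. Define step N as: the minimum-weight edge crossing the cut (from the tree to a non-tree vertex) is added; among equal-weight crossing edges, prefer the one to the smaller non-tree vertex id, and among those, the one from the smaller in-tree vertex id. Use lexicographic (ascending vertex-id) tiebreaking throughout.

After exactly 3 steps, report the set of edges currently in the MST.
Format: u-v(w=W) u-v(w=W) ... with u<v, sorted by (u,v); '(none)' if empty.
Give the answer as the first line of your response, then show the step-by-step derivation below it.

0-5(w=6) 1-3(w=4) 1-5(w=7)

step 1: add edge 1-3 (w=4); MST = {1-3(w=4)}
step 2: add edge 1-5 (w=7); MST = {1-3(w=4) 1-5(w=7)}
step 3: add edge 0-5 (w=6); MST = {0-5(w=6) 1-3(w=4) 1-5(w=7)}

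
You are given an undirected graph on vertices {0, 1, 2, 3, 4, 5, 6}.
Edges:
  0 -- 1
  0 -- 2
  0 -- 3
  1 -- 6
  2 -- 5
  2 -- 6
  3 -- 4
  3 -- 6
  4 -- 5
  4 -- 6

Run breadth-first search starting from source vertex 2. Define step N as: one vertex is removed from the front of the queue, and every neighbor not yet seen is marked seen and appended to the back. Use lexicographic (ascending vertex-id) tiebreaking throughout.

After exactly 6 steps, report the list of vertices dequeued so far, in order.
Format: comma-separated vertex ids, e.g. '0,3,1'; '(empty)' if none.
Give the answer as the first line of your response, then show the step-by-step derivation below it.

2,0,5,6,1,3

step 1: dequeue 2; queue=[0,5,6]; order=2
step 2: dequeue 0; queue=[5,6,1,3]; order=2,0
step 3: dequeue 5; queue=[6,1,3,4]; order=2,0,5
step 4: dequeue 6; queue=[1,3,4]; order=2,0,5,6
step 5: dequeue 1; queue=[3,4]; order=2,0,5,6,1
step 6: dequeue 3; queue=[4]; order=2,0,5,6,1,3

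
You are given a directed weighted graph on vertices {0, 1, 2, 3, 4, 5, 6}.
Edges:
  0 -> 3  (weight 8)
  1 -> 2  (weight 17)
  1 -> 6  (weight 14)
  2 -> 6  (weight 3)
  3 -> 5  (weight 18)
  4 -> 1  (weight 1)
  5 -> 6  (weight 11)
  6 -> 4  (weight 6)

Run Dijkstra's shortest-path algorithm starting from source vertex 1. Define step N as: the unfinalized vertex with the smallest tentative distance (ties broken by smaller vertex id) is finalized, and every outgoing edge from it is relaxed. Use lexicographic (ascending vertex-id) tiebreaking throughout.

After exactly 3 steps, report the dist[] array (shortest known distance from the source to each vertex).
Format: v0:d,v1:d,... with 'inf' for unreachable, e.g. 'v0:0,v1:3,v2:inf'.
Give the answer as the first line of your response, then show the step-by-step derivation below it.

v0:inf,v1:0,v2:17,v3:inf,v4:20,v5:inf,v6:14

step 1: dist = v0:inf,v1:0,v2:17,v3:inf,v4:inf,v5:inf,v6:14
step 2: dist = v0:inf,v1:0,v2:17,v3:inf,v4:20,v5:inf,v6:14
step 3: dist = v0:inf,v1:0,v2:17,v3:inf,v4:20,v5:inf,v6:14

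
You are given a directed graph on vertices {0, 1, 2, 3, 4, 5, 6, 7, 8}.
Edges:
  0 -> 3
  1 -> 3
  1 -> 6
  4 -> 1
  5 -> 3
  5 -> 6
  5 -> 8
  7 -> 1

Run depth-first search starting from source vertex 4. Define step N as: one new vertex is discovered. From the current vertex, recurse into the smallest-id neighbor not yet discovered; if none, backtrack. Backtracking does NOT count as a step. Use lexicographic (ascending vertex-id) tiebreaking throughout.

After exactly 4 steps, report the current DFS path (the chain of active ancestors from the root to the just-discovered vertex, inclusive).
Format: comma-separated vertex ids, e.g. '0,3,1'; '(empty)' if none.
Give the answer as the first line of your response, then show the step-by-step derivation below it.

4,1,6

step 1: discover 4; path=4; order=4
step 2: discover 1; path=4>1; order=4,1
step 3: discover 3; path=4>1>3; order=4,1,3
step 4: discover 6; path=4>1>6; order=4,1,3,6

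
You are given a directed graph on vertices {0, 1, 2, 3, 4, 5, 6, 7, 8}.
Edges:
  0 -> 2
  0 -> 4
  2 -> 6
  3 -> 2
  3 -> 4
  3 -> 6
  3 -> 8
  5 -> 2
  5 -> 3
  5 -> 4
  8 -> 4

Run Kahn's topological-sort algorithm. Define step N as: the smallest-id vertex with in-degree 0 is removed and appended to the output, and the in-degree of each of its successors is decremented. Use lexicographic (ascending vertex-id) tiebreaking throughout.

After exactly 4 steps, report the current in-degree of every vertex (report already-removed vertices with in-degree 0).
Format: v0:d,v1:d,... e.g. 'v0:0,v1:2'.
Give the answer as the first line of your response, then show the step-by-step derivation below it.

v0:0,v1:0,v2:0,v3:0,v4:1,v5:0,v6:1,v7:0,v8:0

step 1: output 0; order=[0]; indeg=(0,0,2,1,3,0,2,0,1)
step 2: output 1; order=[0,1]; indeg=(0,0,2,1,3,0,2,0,1)
step 3: output 5; order=[0,1,5]; indeg=(0,0,1,0,2,0,2,0,1)
step 4: output 3; order=[0,1,5,3]; indeg=(0,0,0,0,1,0,1,0,0)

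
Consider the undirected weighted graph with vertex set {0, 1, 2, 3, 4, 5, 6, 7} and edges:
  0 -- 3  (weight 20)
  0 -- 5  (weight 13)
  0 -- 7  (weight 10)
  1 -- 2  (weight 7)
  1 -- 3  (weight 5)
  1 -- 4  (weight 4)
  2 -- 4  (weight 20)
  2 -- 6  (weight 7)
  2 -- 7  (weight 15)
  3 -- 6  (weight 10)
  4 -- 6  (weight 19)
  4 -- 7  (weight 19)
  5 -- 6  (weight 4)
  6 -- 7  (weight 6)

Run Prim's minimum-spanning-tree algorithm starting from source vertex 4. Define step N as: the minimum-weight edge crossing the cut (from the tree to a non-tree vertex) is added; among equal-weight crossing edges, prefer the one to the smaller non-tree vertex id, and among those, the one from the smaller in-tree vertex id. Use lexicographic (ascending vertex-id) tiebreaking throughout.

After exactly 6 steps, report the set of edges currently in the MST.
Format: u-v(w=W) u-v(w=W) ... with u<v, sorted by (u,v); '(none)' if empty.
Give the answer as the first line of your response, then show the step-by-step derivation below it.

1-2(w=7) 1-3(w=5) 1-4(w=4) 2-6(w=7) 5-6(w=4) 6-7(w=6)

step 1: add edge 1-4 (w=4); MST = {1-4(w=4)}
step 2: add edge 1-3 (w=5); MST = {1-3(w=5) 1-4(w=4)}
step 3: add edge 1-2 (w=7); MST = {1-2(w=7) 1-3(w=5) 1-4(w=4)}
step 4: add edge 2-6 (w=7); MST = {1-2(w=7) 1-3(w=5) 1-4(w=4) 2-6(w=7)}
step 5: add edge 5-6 (w=4); MST = {1-2(w=7) 1-3(w=5) 1-4(w=4) 2-6(w=7) 5-6(w=4)}
step 6: add edge 6-7 (w=6); MST = {1-2(w=7) 1-3(w=5) 1-4(w=4) 2-6(w=7) 5-6(w=4) 6-7(w=6)}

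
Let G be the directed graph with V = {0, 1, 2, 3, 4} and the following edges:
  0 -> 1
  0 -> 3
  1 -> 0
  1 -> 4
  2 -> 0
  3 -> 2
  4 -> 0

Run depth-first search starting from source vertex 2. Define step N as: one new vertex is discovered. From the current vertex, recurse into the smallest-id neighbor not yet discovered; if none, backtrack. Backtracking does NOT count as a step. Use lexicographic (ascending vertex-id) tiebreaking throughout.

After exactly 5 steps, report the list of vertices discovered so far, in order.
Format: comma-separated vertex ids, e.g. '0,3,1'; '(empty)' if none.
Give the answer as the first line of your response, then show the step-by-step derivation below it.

2,0,1,4,3

step 1: discover 2; path=2; order=2
step 2: discover 0; path=2>0; order=2,0
step 3: discover 1; path=2>0>1; order=2,0,1
step 4: discover 4; path=2>0>1>4; order=2,0,1,4
step 5: discover 3; path=2>0>3; order=2,0,1,4,3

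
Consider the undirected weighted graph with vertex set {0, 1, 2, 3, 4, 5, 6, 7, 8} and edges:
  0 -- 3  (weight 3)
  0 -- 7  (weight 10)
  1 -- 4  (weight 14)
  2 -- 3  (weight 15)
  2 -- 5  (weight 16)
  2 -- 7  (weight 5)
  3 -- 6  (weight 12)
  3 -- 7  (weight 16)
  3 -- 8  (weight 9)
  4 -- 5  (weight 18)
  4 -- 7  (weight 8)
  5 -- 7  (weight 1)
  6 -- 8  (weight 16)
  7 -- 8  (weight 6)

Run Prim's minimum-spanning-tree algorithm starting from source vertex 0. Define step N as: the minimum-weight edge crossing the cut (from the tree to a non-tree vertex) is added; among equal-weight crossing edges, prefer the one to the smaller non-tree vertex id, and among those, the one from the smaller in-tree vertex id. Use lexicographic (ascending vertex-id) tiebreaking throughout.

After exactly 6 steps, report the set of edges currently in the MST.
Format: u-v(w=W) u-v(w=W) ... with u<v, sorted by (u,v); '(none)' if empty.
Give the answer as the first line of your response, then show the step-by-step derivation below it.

0-3(w=3) 2-7(w=5) 3-8(w=9) 4-7(w=8) 5-7(w=1) 7-8(w=6)

step 1: add edge 0-3 (w=3); MST = {0-3(w=3)}
step 2: add edge 3-8 (w=9); MST = {0-3(w=3) 3-8(w=9)}
step 3: add edge 7-8 (w=6); MST = {0-3(w=3) 3-8(w=9) 7-8(w=6)}
step 4: add edge 5-7 (w=1); MST = {0-3(w=3) 3-8(w=9) 5-7(w=1) 7-8(w=6)}
step 5: add edge 2-7 (w=5); MST = {0-3(w=3) 2-7(w=5) 3-8(w=9) 5-7(w=1) 7-8(w=6)}
step 6: add edge 4-7 (w=8); MST = {0-3(w=3) 2-7(w=5) 3-8(w=9) 4-7(w=8) 5-7(w=1) 7-8(w=6)}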